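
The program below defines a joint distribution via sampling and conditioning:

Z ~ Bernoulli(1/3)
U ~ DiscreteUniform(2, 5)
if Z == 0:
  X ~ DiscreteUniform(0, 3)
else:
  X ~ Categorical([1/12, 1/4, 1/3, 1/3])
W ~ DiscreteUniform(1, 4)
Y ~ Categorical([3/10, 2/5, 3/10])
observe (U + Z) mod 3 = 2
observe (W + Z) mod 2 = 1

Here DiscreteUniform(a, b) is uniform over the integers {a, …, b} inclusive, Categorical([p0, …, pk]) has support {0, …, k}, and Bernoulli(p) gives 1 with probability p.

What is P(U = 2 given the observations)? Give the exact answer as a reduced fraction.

Enumerate traces; 72 have nonzero weight after conditioning:
  (Z=0, U=2, X=0, W=1, Y=0) weight 1/320
  (Z=0, U=2, X=0, W=1, Y=1) weight 1/240
  (Z=0, U=2, X=0, W=1, Y=2) weight 1/320
  (Z=0, U=2, X=0, W=3, Y=0) weight 1/320
  (Z=0, U=2, X=0, W=3, Y=1) weight 1/240
  (Z=0, U=2, X=0, W=3, Y=2) weight 1/320
  (Z=0, U=2, X=1, W=1, Y=0) weight 1/320
  (Z=0, U=2, X=1, W=1, Y=1) weight 1/240
  (Z=0, U=5, X=0, W=1, Y=0) weight 1/320
  (Z=1, U=4, X=0, W=2, Y=0) weight 1/1920
  … 62 more
Group by U:
  weight(U=2) = 1/12
  weight(U=4) = 1/24
  weight(U=5) = 1/12
Total weight = 1/12 + 1/24 + 1/12 = 5/24
P(U=2 | obs) = 1/12 / 5/24 = 2/5
P(U=4 | obs) = 1/24 / 5/24 = 1/5
P(U=5 | obs) = 1/12 / 5/24 = 2/5

P(U = 2 | obs) = 2/5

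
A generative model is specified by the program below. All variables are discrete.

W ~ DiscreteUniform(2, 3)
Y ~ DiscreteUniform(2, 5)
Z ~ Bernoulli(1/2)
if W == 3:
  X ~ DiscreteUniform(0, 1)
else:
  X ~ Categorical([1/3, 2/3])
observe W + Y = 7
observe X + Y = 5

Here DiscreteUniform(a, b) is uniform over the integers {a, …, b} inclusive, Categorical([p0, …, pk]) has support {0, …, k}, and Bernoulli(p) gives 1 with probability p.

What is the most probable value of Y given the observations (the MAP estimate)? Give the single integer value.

argmax_v P(Y = v | obs) = 4

Enumerate traces; 4 have nonzero weight after conditioning:
  (W=2, Y=5, Z=0, X=0) weight 1/48
  (W=2, Y=5, Z=1, X=0) weight 1/48
  (W=3, Y=4, Z=0, X=1) weight 1/32
  (W=3, Y=4, Z=1, X=1) weight 1/32
Group by Y:
  weight(Y=4) = 1/16
  weight(Y=5) = 1/24
Total weight = 1/16 + 1/24 = 5/48
P(Y=4 | obs) = 1/16 / 5/48 = 3/5
P(Y=5 | obs) = 1/24 / 5/48 = 2/5
argmax = 4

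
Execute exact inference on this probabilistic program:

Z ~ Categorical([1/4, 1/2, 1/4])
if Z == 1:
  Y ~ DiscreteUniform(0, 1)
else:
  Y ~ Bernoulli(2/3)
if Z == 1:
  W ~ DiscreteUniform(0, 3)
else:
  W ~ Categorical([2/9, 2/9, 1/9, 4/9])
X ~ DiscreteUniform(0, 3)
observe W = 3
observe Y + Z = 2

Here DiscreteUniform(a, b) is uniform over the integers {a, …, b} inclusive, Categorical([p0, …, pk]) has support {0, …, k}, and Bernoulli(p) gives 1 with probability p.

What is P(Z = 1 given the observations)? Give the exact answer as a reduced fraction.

P(Z = 1 | obs) = 27/43

Enumerate traces; 8 have nonzero weight after conditioning:
  (Z=1, Y=1, W=3, X=0) weight 1/64
  (Z=1, Y=1, W=3, X=1) weight 1/64
  (Z=1, Y=1, W=3, X=2) weight 1/64
  (Z=1, Y=1, W=3, X=3) weight 1/64
  (Z=2, Y=0, W=3, X=0) weight 1/108
  (Z=2, Y=0, W=3, X=1) weight 1/108
  (Z=2, Y=0, W=3, X=2) weight 1/108
  (Z=2, Y=0, W=3, X=3) weight 1/108
Group by Z:
  weight(Z=1) = 1/16
  weight(Z=2) = 1/27
Total weight = 1/16 + 1/27 = 43/432
P(Z=1 | obs) = 1/16 / 43/432 = 27/43
P(Z=2 | obs) = 1/27 / 43/432 = 16/43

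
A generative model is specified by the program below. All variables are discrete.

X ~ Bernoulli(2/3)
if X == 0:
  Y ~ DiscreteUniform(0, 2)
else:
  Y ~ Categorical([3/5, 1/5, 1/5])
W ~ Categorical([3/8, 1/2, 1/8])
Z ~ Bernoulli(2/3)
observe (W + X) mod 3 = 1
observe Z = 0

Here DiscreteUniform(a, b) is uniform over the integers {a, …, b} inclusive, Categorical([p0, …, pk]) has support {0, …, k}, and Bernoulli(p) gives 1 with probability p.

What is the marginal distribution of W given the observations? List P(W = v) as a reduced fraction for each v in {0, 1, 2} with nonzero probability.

P(W=0) = 3/5, P(W=1) = 2/5

Enumerate traces; 6 have nonzero weight after conditioning:
  (X=0, Y=0, W=1, Z=0) weight 1/54
  (X=0, Y=1, W=1, Z=0) weight 1/54
  (X=0, Y=2, W=1, Z=0) weight 1/54
  (X=1, Y=0, W=0, Z=0) weight 1/20
  (X=1, Y=1, W=0, Z=0) weight 1/60
  (X=1, Y=2, W=0, Z=0) weight 1/60
Group by W:
  weight(W=0) = 1/12
  weight(W=1) = 1/18
Total weight = 1/12 + 1/18 = 5/36
P(W=0 | obs) = 1/12 / 5/36 = 3/5
P(W=1 | obs) = 1/18 / 5/36 = 2/5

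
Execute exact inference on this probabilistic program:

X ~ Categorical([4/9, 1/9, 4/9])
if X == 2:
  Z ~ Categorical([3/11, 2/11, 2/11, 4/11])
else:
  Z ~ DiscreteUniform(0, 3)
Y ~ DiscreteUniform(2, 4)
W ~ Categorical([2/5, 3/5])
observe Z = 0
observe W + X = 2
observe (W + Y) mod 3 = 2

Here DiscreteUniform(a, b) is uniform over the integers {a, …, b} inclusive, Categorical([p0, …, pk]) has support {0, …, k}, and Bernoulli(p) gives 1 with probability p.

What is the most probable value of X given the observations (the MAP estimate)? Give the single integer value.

Enumerate traces; 2 have nonzero weight after conditioning:
  (X=1, Z=0, Y=4, W=1) weight 1/180
  (X=2, Z=0, Y=2, W=0) weight 8/495
Group by X:
  weight(X=1) = 1/180
  weight(X=2) = 8/495
Total weight = 1/180 + 8/495 = 43/1980
P(X=1 | obs) = 1/180 / 43/1980 = 11/43
P(X=2 | obs) = 8/495 / 43/1980 = 32/43
argmax = 2

argmax_v P(X = v | obs) = 2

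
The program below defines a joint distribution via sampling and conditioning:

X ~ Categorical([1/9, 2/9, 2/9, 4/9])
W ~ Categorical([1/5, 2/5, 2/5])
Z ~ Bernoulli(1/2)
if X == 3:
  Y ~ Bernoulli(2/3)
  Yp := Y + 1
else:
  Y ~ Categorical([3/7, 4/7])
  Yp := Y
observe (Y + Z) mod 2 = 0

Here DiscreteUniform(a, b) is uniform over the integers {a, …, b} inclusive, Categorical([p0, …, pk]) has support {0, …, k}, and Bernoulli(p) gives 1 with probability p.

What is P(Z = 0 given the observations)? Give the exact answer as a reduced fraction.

P(Z = 0 | obs) = 73/189

Enumerate traces; 24 have nonzero weight after conditioning:
  (X=0, W=0, Z=0, Y=0) weight 1/210
  (X=0, W=0, Z=1, Y=1) weight 2/315
  (X=0, W=1, Z=0, Y=0) weight 1/105
  (X=0, W=1, Z=1, Y=1) weight 4/315
  (X=0, W=2, Z=0, Y=0) weight 1/105
  (X=0, W=2, Z=1, Y=1) weight 4/315
  (X=1, W=0, Z=0, Y=0) weight 1/105
  (X=1, W=0, Z=1, Y=1) weight 4/315
  … 16 more
Group by Z:
  weight(Z=0) = 73/378
  weight(Z=1) = 58/189
Total weight = 73/378 + 58/189 = 1/2
P(Z=0 | obs) = 73/378 / 1/2 = 73/189
P(Z=1 | obs) = 58/189 / 1/2 = 116/189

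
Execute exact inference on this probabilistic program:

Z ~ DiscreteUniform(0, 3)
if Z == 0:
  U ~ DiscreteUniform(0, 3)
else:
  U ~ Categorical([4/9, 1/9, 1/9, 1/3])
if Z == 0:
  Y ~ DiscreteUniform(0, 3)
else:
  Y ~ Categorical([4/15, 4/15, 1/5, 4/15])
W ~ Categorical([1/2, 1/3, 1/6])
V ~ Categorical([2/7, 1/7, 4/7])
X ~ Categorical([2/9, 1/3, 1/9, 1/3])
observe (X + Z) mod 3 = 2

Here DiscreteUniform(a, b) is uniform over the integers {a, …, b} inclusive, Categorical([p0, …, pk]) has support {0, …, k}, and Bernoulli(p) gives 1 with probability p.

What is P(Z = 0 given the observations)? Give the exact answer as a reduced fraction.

P(Z = 0 | obs) = 1/10

Enumerate traces; 720 have nonzero weight after conditioning:
  (Z=0, U=0, Y=0, W=0, V=0, X=2) weight 1/4032
  (Z=0, U=0, Y=0, W=0, V=1, X=2) weight 1/8064
  (Z=0, U=0, Y=0, W=0, V=2, X=2) weight 1/2016
  (Z=0, U=0, Y=0, W=1, V=0, X=2) weight 1/6048
  (Z=0, U=0, Y=0, W=1, V=1, X=2) weight 1/12096
  (Z=0, U=0, Y=0, W=1, V=2, X=2) weight 1/3024
  (Z=0, U=0, Y=0, W=2, V=0, X=2) weight 1/12096
  (Z=0, U=0, Y=0, W=2, V=1, X=2) weight 1/24192
  (Z=1, U=0, Y=0, W=0, V=0, X=1) weight 4/2835
  (Z=2, U=0, Y=0, W=0, V=0, X=0) weight 8/8505
  … 710 more
Group by Z:
  weight(Z=0) = 1/36
  weight(Z=1) = 1/12
  weight(Z=2) = 5/36
  weight(Z=3) = 1/36
Total weight = 1/36 + 1/12 + 5/36 + 1/36 = 5/18
P(Z=0 | obs) = 1/36 / 5/18 = 1/10
P(Z=1 | obs) = 1/12 / 5/18 = 3/10
P(Z=2 | obs) = 5/36 / 5/18 = 1/2
P(Z=3 | obs) = 1/36 / 5/18 = 1/10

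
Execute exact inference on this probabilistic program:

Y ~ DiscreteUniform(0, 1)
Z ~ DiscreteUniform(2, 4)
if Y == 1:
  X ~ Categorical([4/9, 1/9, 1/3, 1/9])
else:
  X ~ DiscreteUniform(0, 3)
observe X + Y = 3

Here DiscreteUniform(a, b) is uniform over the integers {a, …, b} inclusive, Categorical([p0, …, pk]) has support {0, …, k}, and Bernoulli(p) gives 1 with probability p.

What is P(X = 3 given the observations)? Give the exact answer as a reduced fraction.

Enumerate traces; 6 have nonzero weight after conditioning:
  (Y=0, Z=2, X=3) weight 1/24
  (Y=0, Z=3, X=3) weight 1/24
  (Y=0, Z=4, X=3) weight 1/24
  (Y=1, Z=2, X=2) weight 1/18
  (Y=1, Z=3, X=2) weight 1/18
  (Y=1, Z=4, X=2) weight 1/18
Group by X:
  weight(X=2) = 1/6
  weight(X=3) = 1/8
Total weight = 1/6 + 1/8 = 7/24
P(X=2 | obs) = 1/6 / 7/24 = 4/7
P(X=3 | obs) = 1/8 / 7/24 = 3/7

P(X = 3 | obs) = 3/7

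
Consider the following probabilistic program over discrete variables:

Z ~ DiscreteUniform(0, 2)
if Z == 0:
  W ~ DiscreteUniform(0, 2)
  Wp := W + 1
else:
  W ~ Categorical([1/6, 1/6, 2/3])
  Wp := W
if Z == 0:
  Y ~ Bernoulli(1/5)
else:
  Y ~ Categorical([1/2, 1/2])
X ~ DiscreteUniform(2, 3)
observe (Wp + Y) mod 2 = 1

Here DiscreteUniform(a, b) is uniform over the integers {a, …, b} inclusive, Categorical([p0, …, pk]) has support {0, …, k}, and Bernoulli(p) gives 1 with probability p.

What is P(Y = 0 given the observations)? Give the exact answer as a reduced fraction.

P(Y = 0 | obs) = 7/16

Enumerate traces; 18 have nonzero weight after conditioning:
  (Z=0, W=0, Y=0, X=2) weight 2/45
  (Z=0, W=0, Y=0, X=3) weight 2/45
  (Z=0, W=1, Y=1, X=2) weight 1/90
  (Z=0, W=1, Y=1, X=3) weight 1/90
  (Z=0, W=2, Y=0, X=2) weight 2/45
  (Z=0, W=2, Y=0, X=3) weight 2/45
  (Z=1, W=0, Y=1, X=2) weight 1/72
  (Z=1, W=0, Y=1, X=3) weight 1/72
  … 10 more
Group by Y:
  weight(Y=0) = 7/30
  weight(Y=1) = 3/10
Total weight = 7/30 + 3/10 = 8/15
P(Y=0 | obs) = 7/30 / 8/15 = 7/16
P(Y=1 | obs) = 3/10 / 8/15 = 9/16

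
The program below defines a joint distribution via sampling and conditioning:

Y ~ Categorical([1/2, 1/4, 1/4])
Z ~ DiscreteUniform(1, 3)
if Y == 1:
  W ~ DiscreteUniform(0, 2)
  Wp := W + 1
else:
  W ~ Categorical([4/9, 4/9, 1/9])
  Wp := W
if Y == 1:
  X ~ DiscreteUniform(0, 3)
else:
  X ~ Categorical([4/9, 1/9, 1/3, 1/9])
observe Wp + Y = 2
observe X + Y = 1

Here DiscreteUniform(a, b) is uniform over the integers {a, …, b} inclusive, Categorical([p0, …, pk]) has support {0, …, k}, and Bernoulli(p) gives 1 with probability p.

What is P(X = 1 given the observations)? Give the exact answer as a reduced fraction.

Enumerate traces; 6 have nonzero weight after conditioning:
  (Y=0, Z=1, W=2, X=1) weight 1/486
  (Y=0, Z=2, W=2, X=1) weight 1/486
  (Y=0, Z=3, W=2, X=1) weight 1/486
  (Y=1, Z=1, W=0, X=0) weight 1/144
  (Y=1, Z=2, W=0, X=0) weight 1/144
  (Y=1, Z=3, W=0, X=0) weight 1/144
Group by X:
  weight(X=0) = 1/48
  weight(X=1) = 1/162
Total weight = 1/48 + 1/162 = 35/1296
P(X=0 | obs) = 1/48 / 35/1296 = 27/35
P(X=1 | obs) = 1/162 / 35/1296 = 8/35

P(X = 1 | obs) = 8/35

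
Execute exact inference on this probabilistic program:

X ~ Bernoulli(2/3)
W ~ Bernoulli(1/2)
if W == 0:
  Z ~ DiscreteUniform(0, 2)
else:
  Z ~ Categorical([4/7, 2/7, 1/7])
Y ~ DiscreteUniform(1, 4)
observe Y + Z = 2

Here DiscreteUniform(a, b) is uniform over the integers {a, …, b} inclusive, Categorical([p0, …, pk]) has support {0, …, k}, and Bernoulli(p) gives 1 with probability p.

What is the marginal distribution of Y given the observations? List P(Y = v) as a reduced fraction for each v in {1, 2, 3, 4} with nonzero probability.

P(Y=1) = 13/32, P(Y=2) = 19/32

Enumerate traces; 8 have nonzero weight after conditioning:
  (X=0, W=0, Z=0, Y=2) weight 1/72
  (X=0, W=0, Z=1, Y=1) weight 1/72
  (X=0, W=1, Z=0, Y=2) weight 1/42
  (X=0, W=1, Z=1, Y=1) weight 1/84
  (X=1, W=0, Z=0, Y=2) weight 1/36
  (X=1, W=0, Z=1, Y=1) weight 1/36
  (X=1, W=1, Z=0, Y=2) weight 1/21
  (X=1, W=1, Z=1, Y=1) weight 1/42
Group by Y:
  weight(Y=1) = 13/168
  weight(Y=2) = 19/168
Total weight = 13/168 + 19/168 = 4/21
P(Y=1 | obs) = 13/168 / 4/21 = 13/32
P(Y=2 | obs) = 19/168 / 4/21 = 19/32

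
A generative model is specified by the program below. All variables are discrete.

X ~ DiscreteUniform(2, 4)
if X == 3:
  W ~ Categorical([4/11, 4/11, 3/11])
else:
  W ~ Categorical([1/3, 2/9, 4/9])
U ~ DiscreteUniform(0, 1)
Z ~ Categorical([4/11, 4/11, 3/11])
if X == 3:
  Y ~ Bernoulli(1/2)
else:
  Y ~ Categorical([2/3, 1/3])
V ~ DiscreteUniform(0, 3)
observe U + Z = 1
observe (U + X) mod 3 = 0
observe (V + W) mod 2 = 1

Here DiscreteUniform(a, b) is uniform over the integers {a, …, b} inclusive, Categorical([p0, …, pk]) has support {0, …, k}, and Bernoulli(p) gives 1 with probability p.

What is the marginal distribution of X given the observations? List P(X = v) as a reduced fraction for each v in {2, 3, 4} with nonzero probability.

Enumerate traces; 24 have nonzero weight after conditioning:
  (X=2, W=0, U=1, Z=0, Y=0, V=1) weight 1/297
  (X=2, W=0, U=1, Z=0, Y=0, V=3) weight 1/297
  (X=2, W=0, U=1, Z=0, Y=1, V=1) weight 1/594
  (X=2, W=0, U=1, Z=0, Y=1, V=3) weight 1/594
  (X=2, W=1, U=1, Z=0, Y=0, V=0) weight 2/891
  (X=2, W=1, U=1, Z=0, Y=0, V=2) weight 2/891
  (X=2, W=1, U=1, Z=0, Y=1, V=0) weight 1/891
  (X=2, W=1, U=1, Z=0, Y=1, V=2) weight 1/891
  (X=3, W=0, U=0, Z=1, Y=0, V=1) weight 1/363
  … 15 more
Group by X:
  weight(X=2) = 1/33
  weight(X=3) = 1/33
Total weight = 1/33 + 1/33 = 2/33
P(X=2 | obs) = 1/33 / 2/33 = 1/2
P(X=3 | obs) = 1/33 / 2/33 = 1/2

P(X=2) = 1/2, P(X=3) = 1/2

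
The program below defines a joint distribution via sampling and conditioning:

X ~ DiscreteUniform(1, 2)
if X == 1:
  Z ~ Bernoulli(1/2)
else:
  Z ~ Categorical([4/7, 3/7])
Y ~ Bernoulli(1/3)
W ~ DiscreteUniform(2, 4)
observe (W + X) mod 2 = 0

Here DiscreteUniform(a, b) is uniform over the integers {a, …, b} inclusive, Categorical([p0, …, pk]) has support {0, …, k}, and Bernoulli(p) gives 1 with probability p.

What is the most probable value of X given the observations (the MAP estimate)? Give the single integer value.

argmax_v P(X = v | obs) = 2

Enumerate traces; 12 have nonzero weight after conditioning:
  (X=1, Z=0, Y=0, W=3) weight 1/18
  (X=1, Z=0, Y=1, W=3) weight 1/36
  (X=1, Z=1, Y=0, W=3) weight 1/18
  (X=1, Z=1, Y=1, W=3) weight 1/36
  (X=2, Z=0, Y=0, W=2) weight 4/63
  (X=2, Z=0, Y=0, W=4) weight 4/63
  (X=2, Z=0, Y=1, W=2) weight 2/63
  (X=2, Z=0, Y=1, W=4) weight 2/63
  … 4 more
Group by X:
  weight(X=1) = 1/6
  weight(X=2) = 1/3
Total weight = 1/6 + 1/3 = 1/2
P(X=1 | obs) = 1/6 / 1/2 = 1/3
P(X=2 | obs) = 1/3 / 1/2 = 2/3
argmax = 2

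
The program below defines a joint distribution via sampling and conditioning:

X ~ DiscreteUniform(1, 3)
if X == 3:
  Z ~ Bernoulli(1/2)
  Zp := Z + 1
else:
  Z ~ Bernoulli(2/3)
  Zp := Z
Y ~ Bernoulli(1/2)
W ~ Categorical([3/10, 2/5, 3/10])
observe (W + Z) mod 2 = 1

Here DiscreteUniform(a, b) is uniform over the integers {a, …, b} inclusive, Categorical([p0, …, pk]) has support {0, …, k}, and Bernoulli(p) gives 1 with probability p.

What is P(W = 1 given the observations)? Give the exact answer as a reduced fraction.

Enumerate traces; 18 have nonzero weight after conditioning:
  (X=1, Z=0, Y=0, W=1) weight 1/45
  (X=1, Z=0, Y=1, W=1) weight 1/45
  (X=1, Z=1, Y=0, W=0) weight 1/30
  (X=1, Z=1, Y=0, W=2) weight 1/30
  (X=1, Z=1, Y=1, W=0) weight 1/30
  (X=1, Z=1, Y=1, W=2) weight 1/30
  (X=2, Z=0, Y=0, W=1) weight 1/45
  (X=2, Z=0, Y=1, W=1) weight 1/45
  … 10 more
Group by W:
  weight(W=0) = 11/60
  weight(W=1) = 7/45
  weight(W=2) = 11/60
Total weight = 11/60 + 7/45 + 11/60 = 47/90
P(W=0 | obs) = 11/60 / 47/90 = 33/94
P(W=1 | obs) = 7/45 / 47/90 = 14/47
P(W=2 | obs) = 11/60 / 47/90 = 33/94

P(W = 1 | obs) = 14/47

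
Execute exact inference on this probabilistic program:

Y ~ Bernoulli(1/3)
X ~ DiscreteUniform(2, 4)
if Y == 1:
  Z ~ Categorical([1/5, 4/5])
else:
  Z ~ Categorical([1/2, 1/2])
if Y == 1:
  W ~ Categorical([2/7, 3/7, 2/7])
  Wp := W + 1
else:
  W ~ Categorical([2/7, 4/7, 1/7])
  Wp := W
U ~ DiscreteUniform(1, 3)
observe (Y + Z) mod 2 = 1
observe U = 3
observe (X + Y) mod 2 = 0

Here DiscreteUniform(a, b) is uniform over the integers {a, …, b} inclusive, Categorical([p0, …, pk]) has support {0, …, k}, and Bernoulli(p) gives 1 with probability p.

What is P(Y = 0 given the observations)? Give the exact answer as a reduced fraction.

Enumerate traces; 9 have nonzero weight after conditioning:
  (Y=0, X=2, Z=1, W=0, U=3) weight 2/189
  (Y=0, X=2, Z=1, W=1, U=3) weight 4/189
  (Y=0, X=2, Z=1, W=2, U=3) weight 1/189
  (Y=0, X=4, Z=1, W=0, U=3) weight 2/189
  (Y=0, X=4, Z=1, W=1, U=3) weight 4/189
  (Y=0, X=4, Z=1, W=2, U=3) weight 1/189
  (Y=1, X=3, Z=0, W=0, U=3) weight 2/945
  (Y=1, X=3, Z=0, W=1, U=3) weight 1/315
  … 1 more
Group by Y:
  weight(Y=0) = 2/27
  weight(Y=1) = 1/135
Total weight = 2/27 + 1/135 = 11/135
P(Y=0 | obs) = 2/27 / 11/135 = 10/11
P(Y=1 | obs) = 1/135 / 11/135 = 1/11

P(Y = 0 | obs) = 10/11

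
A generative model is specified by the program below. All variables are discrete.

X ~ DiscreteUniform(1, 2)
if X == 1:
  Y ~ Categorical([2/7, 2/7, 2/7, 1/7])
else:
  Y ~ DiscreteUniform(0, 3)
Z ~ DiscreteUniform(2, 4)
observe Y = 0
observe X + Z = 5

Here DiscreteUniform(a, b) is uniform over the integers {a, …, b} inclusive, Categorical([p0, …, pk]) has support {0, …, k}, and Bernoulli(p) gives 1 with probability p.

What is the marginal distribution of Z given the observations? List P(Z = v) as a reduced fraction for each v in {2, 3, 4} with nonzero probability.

P(Z=3) = 7/15, P(Z=4) = 8/15

Enumerate traces; 2 have nonzero weight after conditioning:
  (X=1, Y=0, Z=4) weight 1/21
  (X=2, Y=0, Z=3) weight 1/24
Group by Z:
  weight(Z=3) = 1/24
  weight(Z=4) = 1/21
Total weight = 1/24 + 1/21 = 5/56
P(Z=3 | obs) = 1/24 / 5/56 = 7/15
P(Z=4 | obs) = 1/21 / 5/56 = 8/15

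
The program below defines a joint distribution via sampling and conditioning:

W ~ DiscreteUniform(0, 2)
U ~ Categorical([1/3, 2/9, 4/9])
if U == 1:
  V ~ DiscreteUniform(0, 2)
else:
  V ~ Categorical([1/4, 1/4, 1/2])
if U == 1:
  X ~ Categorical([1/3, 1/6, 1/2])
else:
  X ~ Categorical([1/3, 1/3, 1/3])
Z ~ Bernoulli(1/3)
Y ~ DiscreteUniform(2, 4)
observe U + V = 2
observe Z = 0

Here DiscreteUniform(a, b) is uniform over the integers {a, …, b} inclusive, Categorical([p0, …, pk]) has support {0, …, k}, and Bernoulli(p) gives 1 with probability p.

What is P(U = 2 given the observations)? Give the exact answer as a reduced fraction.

P(U = 2 | obs) = 6/19

Enumerate traces; 81 have nonzero weight after conditioning:
  (W=0, U=0, V=2, X=0, Z=0, Y=2) weight 1/243
  (W=0, U=0, V=2, X=0, Z=0, Y=3) weight 1/243
  (W=0, U=0, V=2, X=0, Z=0, Y=4) weight 1/243
  (W=0, U=0, V=2, X=1, Z=0, Y=2) weight 1/243
  (W=0, U=0, V=2, X=1, Z=0, Y=3) weight 1/243
  (W=0, U=0, V=2, X=1, Z=0, Y=4) weight 1/243
  (W=0, U=0, V=2, X=2, Z=0, Y=2) weight 1/243
  (W=0, U=0, V=2, X=2, Z=0, Y=3) weight 1/243
  (W=0, U=1, V=1, X=0, Z=0, Y=2) weight 4/2187
  (W=0, U=2, V=0, X=0, Z=0, Y=2) weight 2/729
  … 71 more
Group by U:
  weight(U=0) = 1/9
  weight(U=1) = 4/81
  weight(U=2) = 2/27
Total weight = 1/9 + 4/81 + 2/27 = 19/81
P(U=0 | obs) = 1/9 / 19/81 = 9/19
P(U=1 | obs) = 4/81 / 19/81 = 4/19
P(U=2 | obs) = 2/27 / 19/81 = 6/19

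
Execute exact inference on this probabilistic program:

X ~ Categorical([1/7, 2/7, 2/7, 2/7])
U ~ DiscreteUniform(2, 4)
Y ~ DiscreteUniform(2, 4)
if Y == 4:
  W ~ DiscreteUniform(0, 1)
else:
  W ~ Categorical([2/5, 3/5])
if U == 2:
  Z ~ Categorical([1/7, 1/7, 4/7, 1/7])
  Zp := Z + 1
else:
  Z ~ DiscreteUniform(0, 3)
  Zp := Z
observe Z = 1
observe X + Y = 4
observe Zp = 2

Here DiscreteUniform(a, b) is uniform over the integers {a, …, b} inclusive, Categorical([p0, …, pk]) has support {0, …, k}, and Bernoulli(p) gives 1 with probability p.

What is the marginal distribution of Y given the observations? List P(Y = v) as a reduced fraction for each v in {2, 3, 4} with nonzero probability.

Enumerate traces; 6 have nonzero weight after conditioning:
  (X=0, U=2, Y=4, W=0, Z=1) weight 1/882
  (X=0, U=2, Y=4, W=1, Z=1) weight 1/882
  (X=1, U=2, Y=3, W=0, Z=1) weight 4/2205
  (X=1, U=2, Y=3, W=1, Z=1) weight 2/735
  (X=2, U=2, Y=2, W=0, Z=1) weight 4/2205
  (X=2, U=2, Y=2, W=1, Z=1) weight 2/735
Group by Y:
  weight(Y=2) = 2/441
  weight(Y=3) = 2/441
  weight(Y=4) = 1/441
Total weight = 2/441 + 2/441 + 1/441 = 5/441
P(Y=2 | obs) = 2/441 / 5/441 = 2/5
P(Y=3 | obs) = 2/441 / 5/441 = 2/5
P(Y=4 | obs) = 1/441 / 5/441 = 1/5

P(Y=2) = 2/5, P(Y=3) = 2/5, P(Y=4) = 1/5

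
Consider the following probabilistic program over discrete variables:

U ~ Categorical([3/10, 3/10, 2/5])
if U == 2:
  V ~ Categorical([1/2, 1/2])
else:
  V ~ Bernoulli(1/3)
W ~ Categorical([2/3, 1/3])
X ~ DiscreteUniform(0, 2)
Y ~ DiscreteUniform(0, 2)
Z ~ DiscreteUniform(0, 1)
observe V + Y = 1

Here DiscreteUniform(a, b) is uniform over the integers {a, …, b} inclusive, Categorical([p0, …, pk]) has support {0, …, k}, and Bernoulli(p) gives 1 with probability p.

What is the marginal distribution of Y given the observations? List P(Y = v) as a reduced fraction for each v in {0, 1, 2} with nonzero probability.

Enumerate traces; 72 have nonzero weight after conditioning:
  (U=0, V=0, W=0, X=0, Y=1, Z=0) weight 1/135
  (U=0, V=0, W=0, X=0, Y=1, Z=1) weight 1/135
  (U=0, V=0, W=0, X=1, Y=1, Z=0) weight 1/135
  (U=0, V=0, W=0, X=1, Y=1, Z=1) weight 1/135
  (U=0, V=0, W=0, X=2, Y=1, Z=0) weight 1/135
  (U=0, V=0, W=0, X=2, Y=1, Z=1) weight 1/135
  (U=0, V=0, W=1, X=0, Y=1, Z=0) weight 1/270
  (U=0, V=0, W=1, X=0, Y=1, Z=1) weight 1/270
  (U=0, V=1, W=0, X=0, Y=0, Z=0) weight 1/270
  … 63 more
Group by Y:
  weight(Y=0) = 2/15
  weight(Y=1) = 1/5
Total weight = 2/15 + 1/5 = 1/3
P(Y=0 | obs) = 2/15 / 1/3 = 2/5
P(Y=1 | obs) = 1/5 / 1/3 = 3/5

P(Y=0) = 2/5, P(Y=1) = 3/5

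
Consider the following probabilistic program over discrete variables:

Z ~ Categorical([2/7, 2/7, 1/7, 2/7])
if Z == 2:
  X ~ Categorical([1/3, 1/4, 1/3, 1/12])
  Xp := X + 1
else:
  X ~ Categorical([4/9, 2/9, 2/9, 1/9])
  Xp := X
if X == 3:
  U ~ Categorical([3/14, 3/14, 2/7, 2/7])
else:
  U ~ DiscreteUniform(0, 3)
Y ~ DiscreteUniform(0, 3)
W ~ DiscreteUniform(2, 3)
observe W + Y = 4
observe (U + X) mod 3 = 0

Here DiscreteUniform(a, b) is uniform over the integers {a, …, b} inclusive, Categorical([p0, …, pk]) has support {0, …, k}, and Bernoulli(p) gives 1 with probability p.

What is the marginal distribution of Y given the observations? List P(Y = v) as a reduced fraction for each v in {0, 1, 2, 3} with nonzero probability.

Enumerate traces; 48 have nonzero weight after conditioning:
  (Z=0, X=0, U=0, Y=1, W=3) weight 1/252
  (Z=0, X=0, U=0, Y=2, W=2) weight 1/252
  (Z=0, X=0, U=3, Y=1, W=3) weight 1/252
  (Z=0, X=0, U=3, Y=2, W=2) weight 1/252
  (Z=0, X=1, U=2, Y=1, W=3) weight 1/504
  (Z=0, X=1, U=2, Y=2, W=2) weight 1/504
  (Z=0, X=2, U=1, Y=1, W=3) weight 1/504
  (Z=0, X=2, U=1, Y=2, W=2) weight 1/504
  … 40 more
Group by Y:
  weight(Y=1) = 43/896
  weight(Y=2) = 43/896
Total weight = 43/896 + 43/896 = 43/448
P(Y=1 | obs) = 43/896 / 43/448 = 1/2
P(Y=2 | obs) = 43/896 / 43/448 = 1/2

P(Y=1) = 1/2, P(Y=2) = 1/2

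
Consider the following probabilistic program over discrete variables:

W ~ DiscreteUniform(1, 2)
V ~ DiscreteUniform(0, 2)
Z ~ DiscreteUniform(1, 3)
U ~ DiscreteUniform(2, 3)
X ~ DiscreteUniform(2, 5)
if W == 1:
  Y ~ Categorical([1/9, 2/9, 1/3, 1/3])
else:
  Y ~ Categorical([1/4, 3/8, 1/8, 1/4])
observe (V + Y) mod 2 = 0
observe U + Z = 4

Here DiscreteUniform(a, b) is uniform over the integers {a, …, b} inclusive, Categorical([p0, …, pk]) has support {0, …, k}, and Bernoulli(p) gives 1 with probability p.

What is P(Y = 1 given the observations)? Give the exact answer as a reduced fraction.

Enumerate traces; 96 have nonzero weight after conditioning:
  (W=1, V=0, Z=1, U=3, X=2, Y=0) weight 1/1296
  (W=1, V=0, Z=1, U=3, X=2, Y=2) weight 1/432
  (W=1, V=0, Z=1, U=3, X=3, Y=0) weight 1/1296
  (W=1, V=0, Z=1, U=3, X=3, Y=2) weight 1/432
  (W=1, V=0, Z=1, U=3, X=4, Y=0) weight 1/1296
  (W=1, V=0, Z=1, U=3, X=4, Y=2) weight 1/432
  (W=1, V=0, Z=1, U=3, X=5, Y=0) weight 1/1296
  (W=1, V=0, Z=1, U=3, X=5, Y=2) weight 1/432
  (W=1, V=1, Z=1, U=3, X=2, Y=1) weight 1/648
  (W=1, V=1, Z=1, U=3, X=2, Y=3) weight 1/432
  … 86 more
Group by Y:
  weight(Y=0) = 13/324
  weight(Y=1) = 43/1296
  weight(Y=2) = 11/216
  weight(Y=3) = 7/216
Total weight = 13/324 + 43/1296 + 11/216 + 7/216 = 203/1296
P(Y=0 | obs) = 13/324 / 203/1296 = 52/203
P(Y=1 | obs) = 43/1296 / 203/1296 = 43/203
P(Y=2 | obs) = 11/216 / 203/1296 = 66/203
P(Y=3 | obs) = 7/216 / 203/1296 = 6/29

P(Y = 1 | obs) = 43/203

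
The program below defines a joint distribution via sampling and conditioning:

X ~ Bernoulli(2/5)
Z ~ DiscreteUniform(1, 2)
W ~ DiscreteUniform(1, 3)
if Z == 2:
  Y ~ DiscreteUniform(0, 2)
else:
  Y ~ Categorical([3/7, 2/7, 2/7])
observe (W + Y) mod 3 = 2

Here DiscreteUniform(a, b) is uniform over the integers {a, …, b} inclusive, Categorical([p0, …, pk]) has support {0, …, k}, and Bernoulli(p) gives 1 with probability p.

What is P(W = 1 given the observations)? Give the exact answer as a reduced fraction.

Enumerate traces; 12 have nonzero weight after conditioning:
  (X=0, Z=1, W=1, Y=1) weight 1/35
  (X=0, Z=1, W=2, Y=0) weight 3/70
  (X=0, Z=1, W=3, Y=2) weight 1/35
  (X=0, Z=2, W=1, Y=1) weight 1/30
  (X=0, Z=2, W=2, Y=0) weight 1/30
  (X=0, Z=2, W=3, Y=2) weight 1/30
  (X=1, Z=1, W=1, Y=1) weight 2/105
  (X=1, Z=1, W=2, Y=0) weight 1/35
  … 4 more
Group by W:
  weight(W=1) = 13/126
  weight(W=2) = 8/63
  weight(W=3) = 13/126
Total weight = 13/126 + 8/63 + 13/126 = 1/3
P(W=1 | obs) = 13/126 / 1/3 = 13/42
P(W=2 | obs) = 8/63 / 1/3 = 8/21
P(W=3 | obs) = 13/126 / 1/3 = 13/42

P(W = 1 | obs) = 13/42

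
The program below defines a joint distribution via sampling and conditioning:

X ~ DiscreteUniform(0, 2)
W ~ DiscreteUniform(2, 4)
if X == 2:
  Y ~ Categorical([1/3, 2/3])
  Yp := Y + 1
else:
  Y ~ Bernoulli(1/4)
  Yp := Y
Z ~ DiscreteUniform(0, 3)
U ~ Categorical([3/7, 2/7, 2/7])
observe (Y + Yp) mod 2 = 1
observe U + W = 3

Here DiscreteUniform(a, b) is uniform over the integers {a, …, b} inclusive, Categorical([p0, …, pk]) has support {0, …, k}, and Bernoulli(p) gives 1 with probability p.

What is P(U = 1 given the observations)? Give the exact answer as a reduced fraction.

P(U = 1 | obs) = 2/5

Enumerate traces; 16 have nonzero weight after conditioning:
  (X=2, W=2, Y=0, Z=0, U=1) weight 1/378
  (X=2, W=2, Y=0, Z=1, U=1) weight 1/378
  (X=2, W=2, Y=0, Z=2, U=1) weight 1/378
  (X=2, W=2, Y=0, Z=3, U=1) weight 1/378
  (X=2, W=2, Y=1, Z=0, U=1) weight 1/189
  (X=2, W=2, Y=1, Z=1, U=1) weight 1/189
  (X=2, W=2, Y=1, Z=2, U=1) weight 1/189
  (X=2, W=2, Y=1, Z=3, U=1) weight 1/189
  (X=2, W=3, Y=0, Z=0, U=0) weight 1/252
  … 7 more
Group by U:
  weight(U=0) = 1/21
  weight(U=1) = 2/63
Total weight = 1/21 + 2/63 = 5/63
P(U=0 | obs) = 1/21 / 5/63 = 3/5
P(U=1 | obs) = 2/63 / 5/63 = 2/5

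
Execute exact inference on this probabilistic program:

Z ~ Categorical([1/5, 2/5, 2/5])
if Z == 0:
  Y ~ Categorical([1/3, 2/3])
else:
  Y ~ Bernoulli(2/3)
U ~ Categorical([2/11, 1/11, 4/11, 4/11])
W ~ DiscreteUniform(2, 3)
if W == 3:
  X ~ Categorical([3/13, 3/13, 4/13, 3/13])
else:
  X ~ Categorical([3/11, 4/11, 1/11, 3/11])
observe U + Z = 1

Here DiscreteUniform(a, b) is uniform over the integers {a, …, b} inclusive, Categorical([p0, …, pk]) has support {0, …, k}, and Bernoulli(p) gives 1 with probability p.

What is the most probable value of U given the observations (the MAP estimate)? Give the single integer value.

Enumerate traces; 32 have nonzero weight after conditioning:
  (Z=0, Y=0, U=1, W=2, X=0) weight 1/1210
  (Z=0, Y=0, U=1, W=2, X=1) weight 2/1815
  (Z=0, Y=0, U=1, W=2, X=2) weight 1/3630
  (Z=0, Y=0, U=1, W=2, X=3) weight 1/1210
  (Z=0, Y=0, U=1, W=3, X=0) weight 1/1430
  (Z=0, Y=0, U=1, W=3, X=1) weight 1/1430
  (Z=0, Y=0, U=1, W=3, X=2) weight 2/2145
  (Z=0, Y=0, U=1, W=3, X=3) weight 1/1430
  (Z=1, Y=0, U=0, W=2, X=0) weight 2/605
  … 23 more
Group by U:
  weight(U=0) = 4/55
  weight(U=1) = 1/55
Total weight = 4/55 + 1/55 = 1/11
P(U=0 | obs) = 4/55 / 1/11 = 4/5
P(U=1 | obs) = 1/55 / 1/11 = 1/5
argmax = 0

argmax_v P(U = v | obs) = 0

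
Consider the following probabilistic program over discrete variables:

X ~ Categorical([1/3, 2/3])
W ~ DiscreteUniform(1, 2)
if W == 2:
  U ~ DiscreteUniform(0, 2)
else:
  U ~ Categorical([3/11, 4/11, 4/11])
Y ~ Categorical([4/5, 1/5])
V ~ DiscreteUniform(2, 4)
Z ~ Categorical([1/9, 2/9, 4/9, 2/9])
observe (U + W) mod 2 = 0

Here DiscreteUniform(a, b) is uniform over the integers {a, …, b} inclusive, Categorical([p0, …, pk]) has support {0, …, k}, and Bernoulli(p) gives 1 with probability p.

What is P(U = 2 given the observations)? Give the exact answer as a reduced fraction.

Enumerate traces; 144 have nonzero weight after conditioning:
  (X=0, W=1, U=1, Y=0, V=2, Z=0) weight 8/4455
  (X=0, W=1, U=1, Y=0, V=2, Z=1) weight 16/4455
  (X=0, W=1, U=1, Y=0, V=2, Z=2) weight 32/4455
  (X=0, W=1, U=1, Y=0, V=2, Z=3) weight 16/4455
  (X=0, W=1, U=1, Y=0, V=3, Z=0) weight 8/4455
  (X=0, W=1, U=1, Y=0, V=3, Z=1) weight 16/4455
  (X=0, W=1, U=1, Y=0, V=3, Z=2) weight 32/4455
  (X=0, W=1, U=1, Y=0, V=3, Z=3) weight 16/4455
  (X=0, W=2, U=0, Y=0, V=2, Z=0) weight 2/1215
  (X=0, W=2, U=2, Y=0, V=2, Z=0) weight 2/1215
  … 134 more
Group by U:
  weight(U=0) = 1/6
  weight(U=1) = 2/11
  weight(U=2) = 1/6
Total weight = 1/6 + 2/11 + 1/6 = 17/33
P(U=0 | obs) = 1/6 / 17/33 = 11/34
P(U=1 | obs) = 2/11 / 17/33 = 6/17
P(U=2 | obs) = 1/6 / 17/33 = 11/34

P(U = 2 | obs) = 11/34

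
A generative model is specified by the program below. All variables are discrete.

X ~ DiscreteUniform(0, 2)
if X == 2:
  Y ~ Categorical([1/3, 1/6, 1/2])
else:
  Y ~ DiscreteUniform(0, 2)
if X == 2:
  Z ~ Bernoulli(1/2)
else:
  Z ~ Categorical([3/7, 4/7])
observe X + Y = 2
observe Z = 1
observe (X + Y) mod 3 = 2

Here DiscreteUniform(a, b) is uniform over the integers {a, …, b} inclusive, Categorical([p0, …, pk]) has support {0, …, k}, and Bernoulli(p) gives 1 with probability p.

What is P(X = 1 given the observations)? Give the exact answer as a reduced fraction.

P(X = 1 | obs) = 8/23

Enumerate traces; 3 have nonzero weight after conditioning:
  (X=0, Y=2, Z=1) weight 4/63
  (X=1, Y=1, Z=1) weight 4/63
  (X=2, Y=0, Z=1) weight 1/18
Group by X:
  weight(X=0) = 4/63
  weight(X=1) = 4/63
  weight(X=2) = 1/18
Total weight = 4/63 + 4/63 + 1/18 = 23/126
P(X=0 | obs) = 4/63 / 23/126 = 8/23
P(X=1 | obs) = 4/63 / 23/126 = 8/23
P(X=2 | obs) = 1/18 / 23/126 = 7/23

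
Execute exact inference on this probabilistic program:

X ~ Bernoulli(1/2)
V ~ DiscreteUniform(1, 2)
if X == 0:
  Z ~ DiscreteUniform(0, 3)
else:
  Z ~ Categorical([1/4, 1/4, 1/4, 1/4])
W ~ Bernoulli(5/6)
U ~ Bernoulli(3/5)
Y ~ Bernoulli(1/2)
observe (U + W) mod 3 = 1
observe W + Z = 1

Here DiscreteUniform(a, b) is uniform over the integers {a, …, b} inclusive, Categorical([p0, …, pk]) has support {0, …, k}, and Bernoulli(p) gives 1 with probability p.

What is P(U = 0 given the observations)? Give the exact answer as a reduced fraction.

Enumerate traces; 16 have nonzero weight after conditioning:
  (X=0, V=1, Z=0, W=1, U=0, Y=0) weight 1/96
  (X=0, V=1, Z=0, W=1, U=0, Y=1) weight 1/96
  (X=0, V=1, Z=1, W=0, U=1, Y=0) weight 1/320
  (X=0, V=1, Z=1, W=0, U=1, Y=1) weight 1/320
  (X=0, V=2, Z=0, W=1, U=0, Y=0) weight 1/96
  (X=0, V=2, Z=0, W=1, U=0, Y=1) weight 1/96
  (X=0, V=2, Z=1, W=0, U=1, Y=0) weight 1/320
  (X=0, V=2, Z=1, W=0, U=1, Y=1) weight 1/320
  … 8 more
Group by U:
  weight(U=0) = 1/12
  weight(U=1) = 1/40
Total weight = 1/12 + 1/40 = 13/120
P(U=0 | obs) = 1/12 / 13/120 = 10/13
P(U=1 | obs) = 1/40 / 13/120 = 3/13

P(U = 0 | obs) = 10/13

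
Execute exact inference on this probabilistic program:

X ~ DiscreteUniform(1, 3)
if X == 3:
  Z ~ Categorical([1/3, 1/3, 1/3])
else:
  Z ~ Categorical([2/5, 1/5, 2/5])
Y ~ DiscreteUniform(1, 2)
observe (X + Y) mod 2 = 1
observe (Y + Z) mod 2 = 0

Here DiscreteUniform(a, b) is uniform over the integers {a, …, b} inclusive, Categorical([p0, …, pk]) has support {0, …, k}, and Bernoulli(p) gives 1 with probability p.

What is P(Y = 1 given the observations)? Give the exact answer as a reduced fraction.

P(Y = 1 | obs) = 3/25

Enumerate traces; 5 have nonzero weight after conditioning:
  (X=1, Z=0, Y=2) weight 1/15
  (X=1, Z=2, Y=2) weight 1/15
  (X=2, Z=1, Y=1) weight 1/30
  (X=3, Z=0, Y=2) weight 1/18
  (X=3, Z=2, Y=2) weight 1/18
Group by Y:
  weight(Y=1) = 1/30
  weight(Y=2) = 11/45
Total weight = 1/30 + 11/45 = 5/18
P(Y=1 | obs) = 1/30 / 5/18 = 3/25
P(Y=2 | obs) = 11/45 / 5/18 = 22/25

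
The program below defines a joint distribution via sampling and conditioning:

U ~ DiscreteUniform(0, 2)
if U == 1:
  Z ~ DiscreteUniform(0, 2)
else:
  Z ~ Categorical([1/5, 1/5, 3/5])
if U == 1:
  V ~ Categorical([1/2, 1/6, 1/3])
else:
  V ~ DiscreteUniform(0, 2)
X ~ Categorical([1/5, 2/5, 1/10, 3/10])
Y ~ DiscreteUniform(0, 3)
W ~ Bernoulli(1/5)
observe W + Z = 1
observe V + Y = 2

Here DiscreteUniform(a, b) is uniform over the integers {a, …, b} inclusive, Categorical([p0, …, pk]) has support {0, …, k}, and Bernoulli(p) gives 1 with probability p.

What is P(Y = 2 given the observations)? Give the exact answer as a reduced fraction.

Enumerate traces; 72 have nonzero weight after conditioning:
  (U=0, Z=0, V=0, X=0, Y=2, W=1) weight 1/4500
  (U=0, Z=0, V=0, X=1, Y=2, W=1) weight 1/2250
  (U=0, Z=0, V=0, X=2, Y=2, W=1) weight 1/9000
  (U=0, Z=0, V=0, X=3, Y=2, W=1) weight 1/3000
  (U=0, Z=0, V=1, X=0, Y=1, W=1) weight 1/4500
  (U=0, Z=0, V=1, X=1, Y=1, W=1) weight 1/2250
  (U=0, Z=0, V=1, X=2, Y=1, W=1) weight 1/9000
  (U=0, Z=0, V=1, X=3, Y=1, W=1) weight 1/3000
  (U=0, Z=0, V=2, X=0, Y=0, W=1) weight 1/4500
  … 63 more
Group by Y:
  weight(Y=0) = 11/540
  weight(Y=1) = 17/1080
  weight(Y=2) = 1/40
Total weight = 11/540 + 17/1080 + 1/40 = 11/180
P(Y=0 | obs) = 11/540 / 11/180 = 1/3
P(Y=1 | obs) = 17/1080 / 11/180 = 17/66
P(Y=2 | obs) = 1/40 / 11/180 = 9/22

P(Y = 2 | obs) = 9/22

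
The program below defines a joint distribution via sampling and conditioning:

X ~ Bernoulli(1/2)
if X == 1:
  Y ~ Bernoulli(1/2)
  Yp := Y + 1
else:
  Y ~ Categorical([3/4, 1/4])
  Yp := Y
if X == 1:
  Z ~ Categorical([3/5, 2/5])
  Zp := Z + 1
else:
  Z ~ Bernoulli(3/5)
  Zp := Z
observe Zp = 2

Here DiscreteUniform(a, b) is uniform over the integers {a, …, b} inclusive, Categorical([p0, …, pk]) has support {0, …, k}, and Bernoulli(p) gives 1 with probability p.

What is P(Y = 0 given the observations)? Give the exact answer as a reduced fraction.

P(Y = 0 | obs) = 1/2

Enumerate traces; 2 have nonzero weight after conditioning:
  (X=1, Y=0, Z=1) weight 1/10
  (X=1, Y=1, Z=1) weight 1/10
Group by Y:
  weight(Y=0) = 1/10
  weight(Y=1) = 1/10
Total weight = 1/10 + 1/10 = 1/5
P(Y=0 | obs) = 1/10 / 1/5 = 1/2
P(Y=1 | obs) = 1/10 / 1/5 = 1/2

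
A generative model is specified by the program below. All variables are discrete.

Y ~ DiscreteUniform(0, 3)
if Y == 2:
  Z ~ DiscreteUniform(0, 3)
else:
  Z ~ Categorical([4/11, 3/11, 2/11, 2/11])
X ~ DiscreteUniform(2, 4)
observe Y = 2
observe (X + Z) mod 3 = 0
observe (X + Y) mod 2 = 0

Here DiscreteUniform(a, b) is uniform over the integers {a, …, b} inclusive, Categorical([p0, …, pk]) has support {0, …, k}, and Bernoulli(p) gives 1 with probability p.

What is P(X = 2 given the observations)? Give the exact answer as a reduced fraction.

P(X = 2 | obs) = 1/2

Enumerate traces; 2 have nonzero weight after conditioning:
  (Y=2, Z=1, X=2) weight 1/48
  (Y=2, Z=2, X=4) weight 1/48
Group by X:
  weight(X=2) = 1/48
  weight(X=4) = 1/48
Total weight = 1/48 + 1/48 = 1/24
P(X=2 | obs) = 1/48 / 1/24 = 1/2
P(X=4 | obs) = 1/48 / 1/24 = 1/2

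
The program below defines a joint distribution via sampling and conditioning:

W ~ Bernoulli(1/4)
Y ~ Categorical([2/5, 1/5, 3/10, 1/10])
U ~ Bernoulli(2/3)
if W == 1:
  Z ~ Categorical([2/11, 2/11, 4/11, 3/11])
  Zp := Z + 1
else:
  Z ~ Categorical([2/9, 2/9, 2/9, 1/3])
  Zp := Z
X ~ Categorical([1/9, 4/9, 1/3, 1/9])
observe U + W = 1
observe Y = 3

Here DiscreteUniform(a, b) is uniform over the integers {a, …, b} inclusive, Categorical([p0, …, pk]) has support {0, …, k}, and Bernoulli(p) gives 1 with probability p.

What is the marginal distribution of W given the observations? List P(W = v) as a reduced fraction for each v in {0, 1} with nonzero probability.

Enumerate traces; 32 have nonzero weight after conditioning:
  (W=0, Y=3, U=1, Z=0, X=0) weight 1/810
  (W=0, Y=3, U=1, Z=0, X=1) weight 2/405
  (W=0, Y=3, U=1, Z=0, X=2) weight 1/270
  (W=0, Y=3, U=1, Z=0, X=3) weight 1/810
  (W=0, Y=3, U=1, Z=1, X=0) weight 1/810
  (W=0, Y=3, U=1, Z=1, X=1) weight 2/405
  (W=0, Y=3, U=1, Z=1, X=2) weight 1/270
  (W=0, Y=3, U=1, Z=1, X=3) weight 1/810
  (W=1, Y=3, U=0, Z=0, X=0) weight 1/5940
  … 23 more
Group by W:
  weight(W=0) = 1/20
  weight(W=1) = 1/120
Total weight = 1/20 + 1/120 = 7/120
P(W=0 | obs) = 1/20 / 7/120 = 6/7
P(W=1 | obs) = 1/120 / 7/120 = 1/7

P(W=0) = 6/7, P(W=1) = 1/7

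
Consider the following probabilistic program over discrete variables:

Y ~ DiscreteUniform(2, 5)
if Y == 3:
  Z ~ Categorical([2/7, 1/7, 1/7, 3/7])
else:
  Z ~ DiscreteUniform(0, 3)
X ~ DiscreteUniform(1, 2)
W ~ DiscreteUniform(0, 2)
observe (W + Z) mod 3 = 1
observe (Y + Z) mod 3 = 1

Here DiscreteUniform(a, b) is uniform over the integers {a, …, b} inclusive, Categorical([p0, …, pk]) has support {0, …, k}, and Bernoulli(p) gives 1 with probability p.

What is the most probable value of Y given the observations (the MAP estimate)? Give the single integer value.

Enumerate traces; 10 have nonzero weight after conditioning:
  (Y=2, Z=2, X=1, W=2) weight 1/96
  (Y=2, Z=2, X=2, W=2) weight 1/96
  (Y=3, Z=1, X=1, W=0) weight 1/168
  (Y=3, Z=1, X=2, W=0) weight 1/168
  (Y=4, Z=0, X=1, W=1) weight 1/96
  (Y=4, Z=0, X=2, W=1) weight 1/96
  (Y=4, Z=3, X=1, W=1) weight 1/96
  (Y=4, Z=3, X=2, W=1) weight 1/96
  (Y=5, Z=2, X=1, W=2) weight 1/96
  … 1 more
Group by Y:
  weight(Y=2) = 1/48
  weight(Y=3) = 1/84
  weight(Y=4) = 1/24
  weight(Y=5) = 1/48
Total weight = 1/48 + 1/84 + 1/24 + 1/48 = 2/21
P(Y=2 | obs) = 1/48 / 2/21 = 7/32
P(Y=3 | obs) = 1/84 / 2/21 = 1/8
P(Y=4 | obs) = 1/24 / 2/21 = 7/16
P(Y=5 | obs) = 1/48 / 2/21 = 7/32
argmax = 4

argmax_v P(Y = v | obs) = 4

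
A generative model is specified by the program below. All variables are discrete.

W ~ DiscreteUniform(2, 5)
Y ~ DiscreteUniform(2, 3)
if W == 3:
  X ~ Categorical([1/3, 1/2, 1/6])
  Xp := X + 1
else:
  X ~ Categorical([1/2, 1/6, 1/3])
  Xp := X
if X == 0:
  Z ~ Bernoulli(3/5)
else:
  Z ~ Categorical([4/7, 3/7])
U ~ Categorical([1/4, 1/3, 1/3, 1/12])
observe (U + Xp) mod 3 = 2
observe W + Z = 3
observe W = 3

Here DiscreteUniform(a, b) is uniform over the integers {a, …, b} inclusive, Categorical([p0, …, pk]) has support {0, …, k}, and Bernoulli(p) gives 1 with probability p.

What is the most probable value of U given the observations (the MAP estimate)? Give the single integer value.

argmax_v P(U = v | obs) = 0

Enumerate traces; 8 have nonzero weight after conditioning:
  (W=3, Y=2, X=0, Z=0, U=1) weight 1/180
  (W=3, Y=2, X=1, Z=0, U=0) weight 1/112
  (W=3, Y=2, X=1, Z=0, U=3) weight 1/336
  (W=3, Y=2, X=2, Z=0, U=2) weight 1/252
  (W=3, Y=3, X=0, Z=0, U=1) weight 1/180
  (W=3, Y=3, X=1, Z=0, U=0) weight 1/112
  (W=3, Y=3, X=1, Z=0, U=3) weight 1/336
  (W=3, Y=3, X=2, Z=0, U=2) weight 1/252
Group by U:
  weight(U=0) = 1/56
  weight(U=1) = 1/90
  weight(U=2) = 1/126
  weight(U=3) = 1/168
Total weight = 1/56 + 1/90 + 1/126 + 1/168 = 3/70
P(U=0 | obs) = 1/56 / 3/70 = 5/12
P(U=1 | obs) = 1/90 / 3/70 = 7/27
P(U=2 | obs) = 1/126 / 3/70 = 5/27
P(U=3 | obs) = 1/168 / 3/70 = 5/36
argmax = 0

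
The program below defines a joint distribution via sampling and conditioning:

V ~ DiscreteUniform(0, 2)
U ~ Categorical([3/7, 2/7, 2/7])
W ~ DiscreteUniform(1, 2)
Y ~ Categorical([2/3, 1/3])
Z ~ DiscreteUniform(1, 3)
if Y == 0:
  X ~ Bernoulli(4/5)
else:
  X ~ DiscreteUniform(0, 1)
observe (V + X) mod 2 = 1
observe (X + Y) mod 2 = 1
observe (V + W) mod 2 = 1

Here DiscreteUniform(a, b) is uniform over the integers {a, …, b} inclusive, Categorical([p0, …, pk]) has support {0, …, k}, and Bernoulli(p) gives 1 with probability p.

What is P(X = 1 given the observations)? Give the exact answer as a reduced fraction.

Enumerate traces; 27 have nonzero weight after conditioning:
  (V=0, U=0, W=1, Y=0, Z=1, X=1) weight 4/315
  (V=0, U=0, W=1, Y=0, Z=2, X=1) weight 4/315
  (V=0, U=0, W=1, Y=0, Z=3, X=1) weight 4/315
  (V=0, U=1, W=1, Y=0, Z=1, X=1) weight 8/945
  (V=0, U=1, W=1, Y=0, Z=2, X=1) weight 8/945
  (V=0, U=1, W=1, Y=0, Z=3, X=1) weight 8/945
  (V=0, U=2, W=1, Y=0, Z=1, X=1) weight 8/945
  (V=0, U=2, W=1, Y=0, Z=2, X=1) weight 8/945
  (V=1, U=0, W=2, Y=1, Z=1, X=0) weight 1/252
  … 18 more
Group by X:
  weight(X=0) = 1/36
  weight(X=1) = 8/45
Total weight = 1/36 + 8/45 = 37/180
P(X=0 | obs) = 1/36 / 37/180 = 5/37
P(X=1 | obs) = 8/45 / 37/180 = 32/37

P(X = 1 | obs) = 32/37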